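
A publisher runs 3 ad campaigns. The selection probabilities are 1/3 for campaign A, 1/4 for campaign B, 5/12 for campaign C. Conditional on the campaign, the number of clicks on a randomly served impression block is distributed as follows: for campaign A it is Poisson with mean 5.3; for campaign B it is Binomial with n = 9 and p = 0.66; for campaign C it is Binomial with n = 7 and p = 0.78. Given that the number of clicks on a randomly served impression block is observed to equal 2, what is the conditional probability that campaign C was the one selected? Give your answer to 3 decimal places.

0.097

Likelihoods P(X=2 | ·): A: 0.0701069; B: 0.0082365; C: 0.00658449.
Posterior ∝ prior × likelihood. Numerator for C: 0.416667·0.00658449 = 0.00274354.
Normalizing constant: 0.333333·0.0701069 + 0.25·0.0082365 + 0.416667·0.00658449 = 0.0281716.
P(C | observation) = 0.00274354 / 0.0281716 = 0.0973864.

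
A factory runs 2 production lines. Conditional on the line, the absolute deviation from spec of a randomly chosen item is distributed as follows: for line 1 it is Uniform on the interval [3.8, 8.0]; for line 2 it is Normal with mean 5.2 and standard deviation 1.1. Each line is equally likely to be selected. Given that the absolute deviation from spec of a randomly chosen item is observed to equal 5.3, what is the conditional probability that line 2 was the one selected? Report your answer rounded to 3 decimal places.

0.603

Likelihoods f(5.3 | ·): 1: 0.238095; 2: 0.361179.
Posterior ∝ prior × likelihood. Numerator for 2: 0.5·0.361179 = 0.18059.
Normalizing constant: 0.5·0.238095 + 0.5·0.361179 = 0.299637.
P(2 | observation) = 0.18059 / 0.299637 = 0.602694.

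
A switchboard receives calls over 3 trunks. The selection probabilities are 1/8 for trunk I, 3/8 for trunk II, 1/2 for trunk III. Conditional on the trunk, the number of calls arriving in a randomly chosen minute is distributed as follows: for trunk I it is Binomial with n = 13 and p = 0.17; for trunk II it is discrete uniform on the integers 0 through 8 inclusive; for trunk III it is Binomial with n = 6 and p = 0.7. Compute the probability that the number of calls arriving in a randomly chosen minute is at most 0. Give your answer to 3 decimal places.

Conditional on each trunk, P(X ≤ 0): I: 0.0887187; II: 0.111111; III: 0.000729.
By total probability, P(X ≤ 0) = 0.125·0.0887187 + 0.375·0.111111 + 0.5·0.000729 = 0.053121.

0.053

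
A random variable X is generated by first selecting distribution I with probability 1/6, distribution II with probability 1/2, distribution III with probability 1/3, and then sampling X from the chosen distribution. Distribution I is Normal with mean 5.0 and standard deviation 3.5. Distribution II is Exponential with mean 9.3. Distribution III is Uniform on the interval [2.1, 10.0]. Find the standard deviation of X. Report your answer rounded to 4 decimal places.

7.0981

Per component, I: μ=5, E[X²]=37.25; II: μ=9.3, E[X²]=172.98; III: μ=6.05, E[X²]=41.8033.
E[X] = 0.166667·5 + 0.5·9.3 + 0.333333·6.05 = 7.5.
E[X²] = 0.166667·37.25 + 0.5·172.98 + 0.333333·41.8033 = 106.633.
Var(X) = E[X²] − (E[X])² = 106.633 − 56.25 = 50.3828.
SD(X) = √50.3828 = 7.09808.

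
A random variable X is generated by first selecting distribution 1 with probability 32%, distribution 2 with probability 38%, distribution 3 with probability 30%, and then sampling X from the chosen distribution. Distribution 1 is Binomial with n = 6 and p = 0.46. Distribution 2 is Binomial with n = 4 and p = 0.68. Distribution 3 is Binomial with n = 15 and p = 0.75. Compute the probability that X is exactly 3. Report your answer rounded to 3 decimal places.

Conditional on each component, P(X = 3): 1: 0.306538; 2: 0.402473; 3: 1.14413e-05.
By total probability, P(X = 3) = 0.32·0.306538 + 0.38·0.402473 + 0.3·1.14413e-05 = 0.251035.

0.251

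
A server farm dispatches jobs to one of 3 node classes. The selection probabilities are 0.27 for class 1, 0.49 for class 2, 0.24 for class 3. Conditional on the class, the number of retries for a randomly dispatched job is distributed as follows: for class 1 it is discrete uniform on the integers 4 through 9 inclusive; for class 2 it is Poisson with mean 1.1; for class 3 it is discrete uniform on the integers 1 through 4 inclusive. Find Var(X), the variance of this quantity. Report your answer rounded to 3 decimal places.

6.752

Per component, 1: μ=6.5, E[X²]=45.1667; 2: μ=1.1, E[X²]=2.31; 3: μ=2.5, E[X²]=7.5.
E[X] = 0.27·6.5 + 0.49·1.1 + 0.24·2.5 = 2.894.
E[X²] = 0.27·45.1667 + 0.49·2.31 + 0.24·7.5 = 15.1269.
Var(X) = E[X²] − (E[X])² = 15.1269 − 8.37524 = 6.75166.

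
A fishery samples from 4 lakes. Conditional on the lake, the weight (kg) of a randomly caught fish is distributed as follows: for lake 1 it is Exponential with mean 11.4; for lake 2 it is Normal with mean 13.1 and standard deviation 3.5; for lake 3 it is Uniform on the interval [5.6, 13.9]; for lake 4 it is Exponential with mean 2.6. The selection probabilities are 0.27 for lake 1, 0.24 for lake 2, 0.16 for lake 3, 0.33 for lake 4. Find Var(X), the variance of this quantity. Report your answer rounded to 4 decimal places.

60.2453

Per component, 1: μ=11.4, E[X²]=259.92; 2: μ=13.1, E[X²]=183.86; 3: μ=9.75, E[X²]=100.803; 4: μ=2.6, E[X²]=13.52.
E[X] = 0.27·11.4 + 0.24·13.1 + 0.16·9.75 + 0.33·2.6 = 8.64.
E[X²] = 0.27·259.92 + 0.24·183.86 + 0.16·100.803 + 0.33·13.52 = 134.895.
Var(X) = E[X²] − (E[X])² = 134.895 − 74.6496 = 60.2453.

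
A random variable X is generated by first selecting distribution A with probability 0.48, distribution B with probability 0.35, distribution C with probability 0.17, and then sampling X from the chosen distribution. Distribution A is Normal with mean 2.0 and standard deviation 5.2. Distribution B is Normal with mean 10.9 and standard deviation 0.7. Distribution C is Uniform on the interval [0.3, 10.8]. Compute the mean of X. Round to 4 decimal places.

5.7185

Component means — A: 2; B: 10.9; C: 5.55.
E[X] = 0.48·2 + 0.35·10.9 + 0.17·5.55 = 5.7185.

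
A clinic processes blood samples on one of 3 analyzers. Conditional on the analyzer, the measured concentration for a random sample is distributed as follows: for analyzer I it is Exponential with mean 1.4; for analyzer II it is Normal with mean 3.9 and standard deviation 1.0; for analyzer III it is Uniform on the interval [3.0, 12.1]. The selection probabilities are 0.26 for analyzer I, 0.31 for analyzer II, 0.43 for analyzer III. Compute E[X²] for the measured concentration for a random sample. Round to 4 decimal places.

For each component E[X²] = Var + (mean)², giving I: 3.92; II: 16.21; III: 63.9033.
Overall E[X²] = 0.26·3.92 + 0.31·16.21 + 0.43·63.9033 = 33.5227.

33.5227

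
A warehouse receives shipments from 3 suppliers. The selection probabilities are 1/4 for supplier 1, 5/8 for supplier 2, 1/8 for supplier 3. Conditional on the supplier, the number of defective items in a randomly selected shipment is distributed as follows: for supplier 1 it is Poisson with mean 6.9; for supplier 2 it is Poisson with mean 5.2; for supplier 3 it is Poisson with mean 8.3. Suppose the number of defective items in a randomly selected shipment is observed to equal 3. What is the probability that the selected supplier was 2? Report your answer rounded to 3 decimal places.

Likelihoods P(X=3 | ·): 1: 0.0551778; 2: 0.129279; 3: 0.0236831.
Posterior ∝ prior × likelihood. Numerator for 2: 0.625·0.129279 = 0.0807993.
Normalizing constant: 0.25·0.0551778 + 0.625·0.129279 + 0.125·0.0236831 = 0.0975541.
P(2 | observation) = 0.0807993 / 0.0975541 = 0.828251.

0.828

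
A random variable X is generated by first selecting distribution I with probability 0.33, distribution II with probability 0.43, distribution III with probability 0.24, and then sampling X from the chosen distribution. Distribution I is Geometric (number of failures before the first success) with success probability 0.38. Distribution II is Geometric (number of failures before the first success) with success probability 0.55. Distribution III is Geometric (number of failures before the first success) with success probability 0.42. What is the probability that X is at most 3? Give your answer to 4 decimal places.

Conditional on each component, P(X ≤ 3): I: 0.852237; II: 0.958994; III: 0.886835.
By total probability, P(X ≤ 3) = 0.33·0.852237 + 0.43·0.958994 + 0.24·0.886835 = 0.906446.

0.9064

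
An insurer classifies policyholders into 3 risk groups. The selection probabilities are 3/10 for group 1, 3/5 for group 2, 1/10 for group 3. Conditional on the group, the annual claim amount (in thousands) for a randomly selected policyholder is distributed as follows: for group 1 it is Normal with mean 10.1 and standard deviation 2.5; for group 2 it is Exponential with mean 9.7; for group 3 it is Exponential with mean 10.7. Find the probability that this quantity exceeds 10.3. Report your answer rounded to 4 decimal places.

0.3861

Conditional on each group, P(X > 10.3): 1: 0.468119; 2: 0.345813; 3: 0.381892.
By total probability, P(X > 10.3) = 0.3·0.468119 + 0.6·0.345813 + 0.1·0.381892 = 0.386113.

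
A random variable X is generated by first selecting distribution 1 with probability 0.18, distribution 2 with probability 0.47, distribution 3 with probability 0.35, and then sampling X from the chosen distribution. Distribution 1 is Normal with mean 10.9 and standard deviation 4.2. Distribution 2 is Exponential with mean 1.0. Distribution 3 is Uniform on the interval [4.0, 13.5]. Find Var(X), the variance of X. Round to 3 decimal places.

24.741

Per component, 1: μ=10.9, E[X²]=136.45; 2: μ=1, E[X²]=2; 3: μ=8.75, E[X²]=84.0833.
E[X] = 0.18·10.9 + 0.47·1 + 0.35·8.75 = 5.4945.
E[X²] = 0.18·136.45 + 0.47·2 + 0.35·84.0833 = 54.9302.
Var(X) = E[X²] − (E[X])² = 54.9302 − 30.1895 = 24.7406.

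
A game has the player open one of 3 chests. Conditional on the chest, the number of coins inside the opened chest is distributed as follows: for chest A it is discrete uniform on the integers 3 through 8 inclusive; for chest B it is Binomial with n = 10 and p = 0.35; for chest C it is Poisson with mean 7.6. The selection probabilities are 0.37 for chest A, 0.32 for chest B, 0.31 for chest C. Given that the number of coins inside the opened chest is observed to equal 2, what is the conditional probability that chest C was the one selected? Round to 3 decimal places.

0.074

Likelihoods P(X=2 | ·): A: 0; B: 0.175653; C: 0.014453.
Posterior ∝ prior × likelihood. Numerator for C: 0.31·0.014453 = 0.00448044.
Normalizing constant: 0.37·0 + 0.32·0.175653 + 0.31·0.014453 = 0.0606894.
P(C | observation) = 0.00448044 / 0.0606894 = 0.0738258.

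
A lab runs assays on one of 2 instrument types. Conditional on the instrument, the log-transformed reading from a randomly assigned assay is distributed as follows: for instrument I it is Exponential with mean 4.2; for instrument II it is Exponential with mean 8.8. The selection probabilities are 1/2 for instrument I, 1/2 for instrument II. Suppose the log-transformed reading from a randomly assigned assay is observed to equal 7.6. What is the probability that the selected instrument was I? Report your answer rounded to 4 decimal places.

0.4486

Likelihoods f(7.6 | ·): I: 0.0389838; II: 0.0479121.
Posterior ∝ prior × likelihood. Numerator for I: 0.5·0.0389838 = 0.0194919.
Normalizing constant: 0.5·0.0389838 + 0.5·0.0479121 = 0.0434479.
P(I | observation) = 0.0194919 / 0.0434479 = 0.448627.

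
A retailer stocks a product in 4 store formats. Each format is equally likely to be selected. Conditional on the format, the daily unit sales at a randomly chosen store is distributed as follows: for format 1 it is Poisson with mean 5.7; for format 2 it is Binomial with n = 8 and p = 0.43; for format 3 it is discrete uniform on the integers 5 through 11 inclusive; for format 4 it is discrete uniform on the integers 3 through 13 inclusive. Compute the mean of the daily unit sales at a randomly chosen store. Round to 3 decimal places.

Component means — 1: 5.7; 2: 3.44; 3: 8; 4: 8.
E[X] = 0.25·5.7 + 0.25·3.44 + 0.25·8 + 0.25·8 = 6.285.

6.285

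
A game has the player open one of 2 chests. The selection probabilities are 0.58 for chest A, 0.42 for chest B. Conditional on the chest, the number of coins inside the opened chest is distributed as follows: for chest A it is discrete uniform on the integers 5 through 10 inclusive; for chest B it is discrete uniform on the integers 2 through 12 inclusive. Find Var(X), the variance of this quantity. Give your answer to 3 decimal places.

Per component, A: μ=7.5, E[X²]=59.1667; B: μ=7, E[X²]=59.
E[X] = 0.58·7.5 + 0.42·7 = 7.29.
E[X²] = 0.58·59.1667 + 0.42·59 = 59.0967.
Var(X) = E[X²] − (E[X])² = 59.0967 − 53.1441 = 5.95257.

5.953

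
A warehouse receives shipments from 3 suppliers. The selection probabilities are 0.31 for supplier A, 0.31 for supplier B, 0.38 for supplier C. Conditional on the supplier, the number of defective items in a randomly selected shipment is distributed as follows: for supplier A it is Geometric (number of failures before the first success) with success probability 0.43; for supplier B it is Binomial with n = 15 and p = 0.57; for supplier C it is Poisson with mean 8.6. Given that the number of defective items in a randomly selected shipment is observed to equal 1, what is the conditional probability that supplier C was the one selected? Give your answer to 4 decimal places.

0.0079

Likelihoods P(X=1 | ·): A: 0.2451; B: 6.3172e-05; C: 0.00158331.
Posterior ∝ prior × likelihood. Numerator for C: 0.38·0.00158331 = 0.000601658.
Normalizing constant: 0.31·0.2451 + 0.31·6.3172e-05 + 0.38·0.00158331 = 0.0766022.
P(C | observation) = 0.000601658 / 0.0766022 = 0.00785431.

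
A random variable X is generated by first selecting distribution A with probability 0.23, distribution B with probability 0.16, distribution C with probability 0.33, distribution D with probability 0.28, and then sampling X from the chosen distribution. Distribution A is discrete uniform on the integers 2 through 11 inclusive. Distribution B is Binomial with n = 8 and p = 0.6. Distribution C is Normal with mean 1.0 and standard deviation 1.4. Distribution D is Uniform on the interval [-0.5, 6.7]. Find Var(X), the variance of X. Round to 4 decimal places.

8.5073

Per component, A: μ=6.5, E[X²]=50.5; B: μ=4.8, E[X²]=24.96; C: μ=1, E[X²]=2.96; D: μ=3.1, E[X²]=13.93.
E[X] = 0.23·6.5 + 0.16·4.8 + 0.33·1 + 0.28·3.1 = 3.461.
E[X²] = 0.23·50.5 + 0.16·24.96 + 0.33·2.96 + 0.28·13.93 = 20.4858.
Var(X) = E[X²] − (E[X])² = 20.4858 − 11.9785 = 8.50728.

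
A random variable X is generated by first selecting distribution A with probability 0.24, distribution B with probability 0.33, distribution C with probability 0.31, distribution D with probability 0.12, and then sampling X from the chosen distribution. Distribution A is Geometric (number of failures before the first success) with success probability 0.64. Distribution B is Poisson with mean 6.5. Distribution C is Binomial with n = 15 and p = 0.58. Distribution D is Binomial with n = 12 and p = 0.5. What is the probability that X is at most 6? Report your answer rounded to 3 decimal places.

Conditional on each component, P(X ≤ 6): A: 0.999216; B: 0.526524; C: 0.125402; D: 0.612793.
By total probability, P(X ≤ 6) = 0.24·0.999216 + 0.33·0.526524 + 0.31·0.125402 + 0.12·0.612793 = 0.525974.

0.526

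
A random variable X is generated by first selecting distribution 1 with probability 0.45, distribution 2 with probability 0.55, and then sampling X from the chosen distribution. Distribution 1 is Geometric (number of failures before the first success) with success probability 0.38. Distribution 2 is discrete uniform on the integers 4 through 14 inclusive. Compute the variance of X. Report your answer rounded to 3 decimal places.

Per component, 1: μ=1.63158, E[X²]=6.95568; 2: μ=9, E[X²]=91.
E[X] = 0.45·1.63158 + 0.55·9 = 5.68421.
E[X²] = 0.45·6.95568 + 0.55·91 = 53.1801.
Var(X) = E[X²] − (E[X])² = 53.1801 − 32.3102 = 20.8698.

20.870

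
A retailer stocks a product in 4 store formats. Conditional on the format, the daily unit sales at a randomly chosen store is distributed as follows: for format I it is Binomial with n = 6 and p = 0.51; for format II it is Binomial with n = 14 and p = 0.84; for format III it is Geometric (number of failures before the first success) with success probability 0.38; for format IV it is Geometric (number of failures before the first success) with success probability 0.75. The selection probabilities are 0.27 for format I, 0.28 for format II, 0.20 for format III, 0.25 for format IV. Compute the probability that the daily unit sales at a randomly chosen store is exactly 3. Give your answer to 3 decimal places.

Conditional on each format, P(X = 3): I: 0.312125; II: 3.79541e-07; III: 0.0905646; IV: 0.0117188.
By total probability, P(X = 3) = 0.27·0.312125 + 0.28·3.79541e-07 + 0.2·0.0905646 + 0.25·0.0117188 = 0.105317.

0.105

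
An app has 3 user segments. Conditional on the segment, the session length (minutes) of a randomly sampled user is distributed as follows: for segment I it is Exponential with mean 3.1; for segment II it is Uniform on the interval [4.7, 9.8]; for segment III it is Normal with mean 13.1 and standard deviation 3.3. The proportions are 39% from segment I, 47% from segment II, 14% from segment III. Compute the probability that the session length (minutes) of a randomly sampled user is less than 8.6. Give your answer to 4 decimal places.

Conditional on each segment, P(X < 8.6): I: 0.9376; II: 0.764706; III: 0.086341.
By total probability, P(X < 8.6) = 0.39·0.9376 + 0.47·0.764706 + 0.14·0.086341 = 0.737164.

0.7372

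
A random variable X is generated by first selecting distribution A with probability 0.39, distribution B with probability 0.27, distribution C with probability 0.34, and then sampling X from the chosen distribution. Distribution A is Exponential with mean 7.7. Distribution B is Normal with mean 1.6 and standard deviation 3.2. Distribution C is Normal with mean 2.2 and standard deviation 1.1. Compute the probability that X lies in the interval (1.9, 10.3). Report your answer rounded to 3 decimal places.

0.533

Conditional on each component, P(1.9 < X < 10.3): A: 0.518875; B: 0.459377; C: 0.607469.
By total probability, P(1.9 < X < 10.3) = 0.39·0.518875 + 0.27·0.459377 + 0.34·0.607469 = 0.532932.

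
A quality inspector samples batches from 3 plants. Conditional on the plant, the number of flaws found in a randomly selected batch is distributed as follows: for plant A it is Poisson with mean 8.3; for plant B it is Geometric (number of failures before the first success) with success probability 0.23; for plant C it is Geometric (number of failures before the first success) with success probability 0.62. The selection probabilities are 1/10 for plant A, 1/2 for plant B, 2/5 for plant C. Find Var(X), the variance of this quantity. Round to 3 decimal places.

13.589

Per component, A: μ=8.3, E[X²]=77.19; B: μ=3.34783, E[X²]=25.7637; C: μ=0.612903, E[X²]=1.3642.
E[X] = 0.1·8.3 + 0.5·3.34783 + 0.4·0.612903 = 2.74907.
E[X²] = 0.1·77.19 + 0.5·25.7637 + 0.4·1.3642 = 21.1465.
Var(X) = E[X²] − (E[X])² = 21.1465 − 7.55741 = 13.5891.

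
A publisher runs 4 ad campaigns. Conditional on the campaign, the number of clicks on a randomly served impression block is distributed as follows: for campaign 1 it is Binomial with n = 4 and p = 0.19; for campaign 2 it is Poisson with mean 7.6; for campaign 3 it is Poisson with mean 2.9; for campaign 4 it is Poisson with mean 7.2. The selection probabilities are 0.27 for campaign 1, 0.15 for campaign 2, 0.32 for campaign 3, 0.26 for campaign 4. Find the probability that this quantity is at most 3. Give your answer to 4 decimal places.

Conditional on each campaign, P(X ≤ 3): 1: 0.998697; 2: 0.0553713; 3: 0.669623; 4: 0.0719171.
By total probability, P(X ≤ 3) = 0.27·0.998697 + 0.15·0.0553713 + 0.32·0.669623 + 0.26·0.0719171 = 0.510932.

0.5109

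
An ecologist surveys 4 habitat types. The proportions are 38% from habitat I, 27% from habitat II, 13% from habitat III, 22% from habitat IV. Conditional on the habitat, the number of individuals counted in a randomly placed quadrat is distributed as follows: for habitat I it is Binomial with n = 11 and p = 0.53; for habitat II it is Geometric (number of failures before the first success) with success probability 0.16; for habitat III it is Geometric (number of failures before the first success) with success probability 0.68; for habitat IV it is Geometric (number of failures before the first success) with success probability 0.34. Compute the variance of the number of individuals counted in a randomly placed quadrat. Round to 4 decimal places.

15.4783

Per component, I: μ=5.83, E[X²]=36.729; II: μ=5.25, E[X²]=60.375; III: μ=0.470588, E[X²]=0.913495; IV: μ=1.94118, E[X²]=9.47751.
E[X] = 0.38·5.83 + 0.27·5.25 + 0.13·0.470588 + 0.22·1.94118 = 4.12114.
E[X²] = 0.38·36.729 + 0.27·60.375 + 0.13·0.913495 + 0.22·9.47751 = 32.4621.
Var(X) = E[X²] − (E[X])² = 32.4621 − 16.9838 = 15.4783.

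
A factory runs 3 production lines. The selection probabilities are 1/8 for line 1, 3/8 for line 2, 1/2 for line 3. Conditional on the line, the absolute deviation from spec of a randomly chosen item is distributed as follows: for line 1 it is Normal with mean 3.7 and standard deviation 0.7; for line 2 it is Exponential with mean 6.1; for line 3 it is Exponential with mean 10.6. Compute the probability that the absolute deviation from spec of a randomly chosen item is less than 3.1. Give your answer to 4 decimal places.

0.3007

Conditional on each line, P(X < 3.1): 1: 0.195683; 2: 0.398421; 3: 0.25357.
By total probability, P(X < 3.1) = 0.125·0.195683 + 0.375·0.398421 + 0.5·0.25357 = 0.300653.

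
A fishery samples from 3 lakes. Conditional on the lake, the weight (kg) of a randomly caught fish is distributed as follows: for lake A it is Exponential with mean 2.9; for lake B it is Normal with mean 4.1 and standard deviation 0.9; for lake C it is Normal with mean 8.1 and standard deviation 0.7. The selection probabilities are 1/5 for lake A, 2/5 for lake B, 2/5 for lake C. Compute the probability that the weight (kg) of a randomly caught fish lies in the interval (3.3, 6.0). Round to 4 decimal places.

Conditional on each lake, P(3.3 < X < 6.0): A: 0.194165; B: 0.795587; C: 0.0013499.
By total probability, P(3.3 < X < 6.0) = 0.2·0.194165 + 0.4·0.795587 + 0.4·0.0013499 = 0.357608.

0.3576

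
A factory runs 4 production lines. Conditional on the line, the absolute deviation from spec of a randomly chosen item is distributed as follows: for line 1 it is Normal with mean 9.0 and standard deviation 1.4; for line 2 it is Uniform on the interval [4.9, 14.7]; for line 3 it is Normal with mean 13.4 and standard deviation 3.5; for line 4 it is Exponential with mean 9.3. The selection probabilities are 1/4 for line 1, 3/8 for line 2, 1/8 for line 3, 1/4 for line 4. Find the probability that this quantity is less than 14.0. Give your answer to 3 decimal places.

0.864

Conditional on each line, P(X < 14.0): 1: 0.999822; 2: 0.928571; 3: 0.568057; 4: 0.778066.
By total probability, P(X < 14.0) = 0.25·0.999822 + 0.375·0.928571 + 0.125·0.568057 + 0.25·0.778066 = 0.863694.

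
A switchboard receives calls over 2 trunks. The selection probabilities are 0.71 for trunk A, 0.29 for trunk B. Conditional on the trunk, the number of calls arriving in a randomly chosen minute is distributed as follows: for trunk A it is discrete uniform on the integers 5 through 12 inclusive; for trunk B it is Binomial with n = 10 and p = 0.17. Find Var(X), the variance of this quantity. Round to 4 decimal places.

13.6575

Per component, A: μ=8.5, E[X²]=77.5; B: μ=1.7, E[X²]=4.301.
E[X] = 0.71·8.5 + 0.29·1.7 = 6.528.
E[X²] = 0.71·77.5 + 0.29·4.301 = 56.2723.
Var(X) = E[X²] − (E[X])² = 56.2723 − 42.6148 = 13.6575.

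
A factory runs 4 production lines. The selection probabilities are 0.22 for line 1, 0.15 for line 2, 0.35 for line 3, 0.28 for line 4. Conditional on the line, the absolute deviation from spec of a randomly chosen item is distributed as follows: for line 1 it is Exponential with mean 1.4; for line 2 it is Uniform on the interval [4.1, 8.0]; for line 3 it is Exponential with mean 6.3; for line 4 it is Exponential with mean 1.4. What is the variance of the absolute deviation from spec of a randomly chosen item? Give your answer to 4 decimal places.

Per component, 1: μ=1.4, E[X²]=3.92; 2: μ=6.05, E[X²]=37.87; 3: μ=6.3, E[X²]=79.38; 4: μ=1.4, E[X²]=3.92.
E[X] = 0.22·1.4 + 0.15·6.05 + 0.35·6.3 + 0.28·1.4 = 3.8125.
E[X²] = 0.22·3.92 + 0.15·37.87 + 0.35·79.38 + 0.28·3.92 = 35.4235.
Var(X) = E[X²] − (E[X])² = 35.4235 − 14.5352 = 20.8883.

20.8883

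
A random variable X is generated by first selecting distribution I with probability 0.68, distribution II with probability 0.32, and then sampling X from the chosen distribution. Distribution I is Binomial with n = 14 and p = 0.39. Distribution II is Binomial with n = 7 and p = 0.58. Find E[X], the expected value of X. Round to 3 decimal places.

5.012

Component means — I: 5.46; II: 4.06.
E[X] = 0.68·5.46 + 0.32·4.06 = 5.012.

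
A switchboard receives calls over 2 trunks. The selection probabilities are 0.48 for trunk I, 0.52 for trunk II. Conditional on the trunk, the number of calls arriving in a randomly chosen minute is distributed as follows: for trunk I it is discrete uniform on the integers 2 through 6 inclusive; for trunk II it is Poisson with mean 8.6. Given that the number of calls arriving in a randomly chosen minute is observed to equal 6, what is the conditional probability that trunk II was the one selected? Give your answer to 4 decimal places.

Likelihoods P(X=6 | ·): I: 0.2; II: 0.103449.
Posterior ∝ prior × likelihood. Numerator for II: 0.52·0.103449 = 0.0537934.
Normalizing constant: 0.48·0.2 + 0.52·0.103449 = 0.149793.
P(II | observation) = 0.0537934 / 0.149793 = 0.359117.

0.3591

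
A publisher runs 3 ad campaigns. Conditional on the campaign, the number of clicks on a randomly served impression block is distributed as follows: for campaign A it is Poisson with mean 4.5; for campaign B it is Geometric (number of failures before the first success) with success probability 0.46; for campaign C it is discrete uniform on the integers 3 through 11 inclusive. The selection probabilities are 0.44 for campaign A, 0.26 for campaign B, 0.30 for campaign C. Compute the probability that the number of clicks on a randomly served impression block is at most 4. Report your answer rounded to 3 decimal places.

0.549

Conditional on each campaign, P(X ≤ 4): A: 0.532104; B: 0.954083; C: 0.222222.
By total probability, P(X ≤ 4) = 0.44·0.532104 + 0.26·0.954083 + 0.3·0.222222 = 0.548854.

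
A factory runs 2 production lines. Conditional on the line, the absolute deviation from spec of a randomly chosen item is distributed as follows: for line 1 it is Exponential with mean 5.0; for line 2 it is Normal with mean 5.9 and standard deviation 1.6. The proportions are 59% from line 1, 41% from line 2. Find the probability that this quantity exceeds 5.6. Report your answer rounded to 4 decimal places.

Conditional on each line, P(X > 5.6): 1: 0.32628; 2: 0.574366.
By total probability, P(X > 5.6) = 0.59·0.32628 + 0.41·0.574366 = 0.427995.

0.4280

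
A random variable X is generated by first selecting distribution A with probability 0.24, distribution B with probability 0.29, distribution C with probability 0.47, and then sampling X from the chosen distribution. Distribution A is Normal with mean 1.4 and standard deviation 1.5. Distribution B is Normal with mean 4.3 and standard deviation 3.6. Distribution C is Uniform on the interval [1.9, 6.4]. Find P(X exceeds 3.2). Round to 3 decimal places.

Conditional on each component, P(X > 3.2): A: 0.11507; B: 0.620028; C: 0.711111.
By total probability, P(X > 3.2) = 0.24·0.11507 + 0.29·0.620028 + 0.47·0.711111 = 0.541647.

0.542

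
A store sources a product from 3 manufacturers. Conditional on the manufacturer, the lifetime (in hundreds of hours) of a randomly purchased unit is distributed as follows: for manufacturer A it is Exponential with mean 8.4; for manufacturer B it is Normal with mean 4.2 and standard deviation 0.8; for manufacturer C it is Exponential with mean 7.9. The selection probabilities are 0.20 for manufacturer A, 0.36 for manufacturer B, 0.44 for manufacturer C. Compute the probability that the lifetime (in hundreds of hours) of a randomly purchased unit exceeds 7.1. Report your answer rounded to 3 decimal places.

0.265

Conditional on each manufacturer, P(X > 7.1): A: 0.429455; B: 0.000144481; C: 0.407085.
By total probability, P(X > 7.1) = 0.2·0.429455 + 0.36·0.000144481 + 0.44·0.407085 = 0.26506.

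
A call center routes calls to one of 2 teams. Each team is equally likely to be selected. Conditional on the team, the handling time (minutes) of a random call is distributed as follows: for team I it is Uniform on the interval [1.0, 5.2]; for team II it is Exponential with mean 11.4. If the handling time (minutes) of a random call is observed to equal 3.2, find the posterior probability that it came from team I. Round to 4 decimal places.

0.7823

Likelihoods f(3.2 | ·): I: 0.238095; II: 0.0662503.
Posterior ∝ prior × likelihood. Numerator for I: 0.5·0.238095 = 0.119048.
Normalizing constant: 0.5·0.238095 + 0.5·0.0662503 = 0.152173.
P(I | observation) = 0.119048 / 0.152173 = 0.782319.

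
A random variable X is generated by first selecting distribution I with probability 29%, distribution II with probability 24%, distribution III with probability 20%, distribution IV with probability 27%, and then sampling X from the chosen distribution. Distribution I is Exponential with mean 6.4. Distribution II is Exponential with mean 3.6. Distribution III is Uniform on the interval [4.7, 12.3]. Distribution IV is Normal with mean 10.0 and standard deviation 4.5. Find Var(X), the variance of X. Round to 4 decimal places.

Per component, I: μ=6.4, E[X²]=81.92; II: μ=3.6, E[X²]=25.92; III: μ=8.5, E[X²]=77.0633; IV: μ=10, E[X²]=120.25.
E[X] = 0.29·6.4 + 0.24·3.6 + 0.2·8.5 + 0.27·10 = 7.12.
E[X²] = 0.29·81.92 + 0.24·25.92 + 0.2·77.0633 + 0.27·120.25 = 77.8578.
Var(X) = E[X²] − (E[X])² = 77.8578 − 50.6944 = 27.1634.

27.1634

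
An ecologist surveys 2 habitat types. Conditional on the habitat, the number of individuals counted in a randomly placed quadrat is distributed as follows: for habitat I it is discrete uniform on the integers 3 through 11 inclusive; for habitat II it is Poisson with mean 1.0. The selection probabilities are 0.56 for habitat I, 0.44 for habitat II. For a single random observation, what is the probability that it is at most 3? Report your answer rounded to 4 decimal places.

Conditional on each habitat, P(X ≤ 3): I: 0.111111; II: 0.981012.
By total probability, P(X ≤ 3) = 0.56·0.111111 + 0.44·0.981012 = 0.493867.

0.4939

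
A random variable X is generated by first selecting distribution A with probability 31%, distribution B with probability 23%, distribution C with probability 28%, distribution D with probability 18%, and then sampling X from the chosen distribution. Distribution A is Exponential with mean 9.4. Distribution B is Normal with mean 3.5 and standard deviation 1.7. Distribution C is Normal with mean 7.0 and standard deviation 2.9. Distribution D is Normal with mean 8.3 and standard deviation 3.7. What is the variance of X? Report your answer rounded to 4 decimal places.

Per component, A: μ=9.4, E[X²]=176.72; B: μ=3.5, E[X²]=15.14; C: μ=7, E[X²]=57.41; D: μ=8.3, E[X²]=82.58.
E[X] = 0.31·9.4 + 0.23·3.5 + 0.28·7 + 0.18·8.3 = 7.173.
E[X²] = 0.31·176.72 + 0.23·15.14 + 0.28·57.41 + 0.18·82.58 = 89.2046.
Var(X) = E[X²] − (E[X])² = 89.2046 − 51.4519 = 37.7527.

37.7527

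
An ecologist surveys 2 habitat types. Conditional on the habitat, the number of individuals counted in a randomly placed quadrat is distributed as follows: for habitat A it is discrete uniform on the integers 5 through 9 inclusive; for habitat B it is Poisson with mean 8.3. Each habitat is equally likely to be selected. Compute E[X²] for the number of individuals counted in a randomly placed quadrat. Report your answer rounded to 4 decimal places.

64.0950

For each component E[X²] = Var + (mean)², giving A: 51; B: 77.19.
Overall E[X²] = 0.5·51 + 0.5·77.19 = 64.095.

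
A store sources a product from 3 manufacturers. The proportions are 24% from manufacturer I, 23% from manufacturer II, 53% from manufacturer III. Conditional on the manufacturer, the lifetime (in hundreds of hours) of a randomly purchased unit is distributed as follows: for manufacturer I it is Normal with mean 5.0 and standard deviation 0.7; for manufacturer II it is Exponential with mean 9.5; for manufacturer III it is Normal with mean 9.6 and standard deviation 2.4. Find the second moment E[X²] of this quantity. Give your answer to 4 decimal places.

99.5302

For each component E[X²] = Var + (mean)², giving I: 25.49; II: 180.5; III: 97.92.
Overall E[X²] = 0.24·25.49 + 0.23·180.5 + 0.53·97.92 = 99.5302.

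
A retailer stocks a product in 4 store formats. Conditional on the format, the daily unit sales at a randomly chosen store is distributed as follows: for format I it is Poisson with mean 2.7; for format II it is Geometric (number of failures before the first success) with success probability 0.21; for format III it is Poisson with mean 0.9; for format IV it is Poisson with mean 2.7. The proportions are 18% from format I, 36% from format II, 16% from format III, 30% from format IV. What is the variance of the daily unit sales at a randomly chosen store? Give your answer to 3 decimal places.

Per component, I: μ=2.7, E[X²]=9.99; II: μ=3.7619, E[X²]=32.0658; III: μ=0.9, E[X²]=1.71; IV: μ=2.7, E[X²]=9.99.
E[X] = 0.18·2.7 + 0.36·3.7619 + 0.16·0.9 + 0.3·2.7 = 2.79429.
E[X²] = 0.18·9.99 + 0.36·32.0658 + 0.16·1.71 + 0.3·9.99 = 16.6125.
Var(X) = E[X²] − (E[X])² = 16.6125 − 7.80803 = 8.80444.

8.804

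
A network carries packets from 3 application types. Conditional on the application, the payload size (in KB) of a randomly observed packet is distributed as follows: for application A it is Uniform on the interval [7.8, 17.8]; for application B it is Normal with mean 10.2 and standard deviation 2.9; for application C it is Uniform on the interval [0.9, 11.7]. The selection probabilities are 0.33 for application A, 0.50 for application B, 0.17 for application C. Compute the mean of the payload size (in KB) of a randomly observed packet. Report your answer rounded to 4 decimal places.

Component means — A: 12.8; B: 10.2; C: 6.3.
E[X] = 0.33·12.8 + 0.5·10.2 + 0.17·6.3 = 10.395.

10.3950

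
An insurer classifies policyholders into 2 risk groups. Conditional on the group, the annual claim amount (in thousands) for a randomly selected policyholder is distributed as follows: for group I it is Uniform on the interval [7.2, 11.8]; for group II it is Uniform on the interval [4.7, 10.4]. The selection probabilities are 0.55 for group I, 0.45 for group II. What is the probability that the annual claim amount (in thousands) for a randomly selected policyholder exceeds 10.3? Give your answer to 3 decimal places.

0.187

Conditional on each group, P(X > 10.3): I: 0.326087; II: 0.0175439.
By total probability, P(X > 10.3) = 0.55·0.326087 + 0.45·0.0175439 = 0.187243.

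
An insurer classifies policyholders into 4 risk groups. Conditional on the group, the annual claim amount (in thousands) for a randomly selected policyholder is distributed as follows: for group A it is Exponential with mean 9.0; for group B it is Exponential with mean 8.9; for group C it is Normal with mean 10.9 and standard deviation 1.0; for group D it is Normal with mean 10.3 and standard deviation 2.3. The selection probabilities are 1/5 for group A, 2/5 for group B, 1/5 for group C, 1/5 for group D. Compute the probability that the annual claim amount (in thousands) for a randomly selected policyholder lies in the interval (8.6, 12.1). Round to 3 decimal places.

Conditional on each group, P(8.6 < X < 12.1): A: 0.123914; B: 0.123715; C: 0.874206; D: 0.553158.
By total probability, P(8.6 < X < 12.1) = 0.2·0.123914 + 0.4·0.123715 + 0.2·0.874206 + 0.2·0.553158 = 0.359742.

0.360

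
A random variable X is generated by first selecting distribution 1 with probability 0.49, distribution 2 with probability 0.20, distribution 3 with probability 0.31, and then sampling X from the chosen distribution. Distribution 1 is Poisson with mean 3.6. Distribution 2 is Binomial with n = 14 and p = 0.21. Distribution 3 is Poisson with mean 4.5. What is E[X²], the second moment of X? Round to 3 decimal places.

17.980

For each component E[X²] = Var + (mean)², giving 1: 16.56; 2: 10.9662; 3: 24.75.
Overall E[X²] = 0.49·16.56 + 0.2·10.9662 + 0.31·24.75 = 17.9801.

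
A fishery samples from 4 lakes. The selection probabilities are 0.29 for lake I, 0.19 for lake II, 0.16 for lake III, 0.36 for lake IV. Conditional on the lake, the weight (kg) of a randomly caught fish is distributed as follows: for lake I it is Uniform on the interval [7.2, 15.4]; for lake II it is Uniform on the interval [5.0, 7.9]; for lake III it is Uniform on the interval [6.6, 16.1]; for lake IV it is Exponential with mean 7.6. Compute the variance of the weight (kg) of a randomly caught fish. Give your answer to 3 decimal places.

28.111

Per component, I: μ=11.3, E[X²]=133.293; II: μ=6.45, E[X²]=42.3033; III: μ=11.35, E[X²]=136.343; IV: μ=7.6, E[X²]=115.52.
E[X] = 0.29·11.3 + 0.19·6.45 + 0.16·11.35 + 0.36·7.6 = 9.0545.
E[X²] = 0.29·133.293 + 0.19·42.3033 + 0.16·136.343 + 0.36·115.52 = 110.095.
Var(X) = E[X²] − (E[X])² = 110.095 − 81.984 = 28.1109.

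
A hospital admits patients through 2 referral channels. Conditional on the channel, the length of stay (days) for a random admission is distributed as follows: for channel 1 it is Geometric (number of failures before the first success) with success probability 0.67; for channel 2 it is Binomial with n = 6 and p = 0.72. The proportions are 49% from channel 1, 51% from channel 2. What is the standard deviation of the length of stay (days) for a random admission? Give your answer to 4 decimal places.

2.1536

Per component, 1: μ=0.492537, E[X²]=0.977723; 2: μ=4.32, E[X²]=19.872.
E[X] = 0.49·0.492537 + 0.51·4.32 = 2.44454.
E[X²] = 0.49·0.977723 + 0.51·19.872 = 10.6138.
Var(X) = E[X²] − (E[X])² = 10.6138 − 5.97579 = 4.63801.
SD(X) = √4.63801 = 2.1536.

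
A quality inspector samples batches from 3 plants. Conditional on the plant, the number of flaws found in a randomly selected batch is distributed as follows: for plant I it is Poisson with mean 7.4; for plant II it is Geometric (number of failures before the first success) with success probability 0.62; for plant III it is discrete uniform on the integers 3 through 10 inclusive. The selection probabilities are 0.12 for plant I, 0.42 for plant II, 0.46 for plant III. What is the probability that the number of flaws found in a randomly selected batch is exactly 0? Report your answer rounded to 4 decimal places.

0.2605

Conditional on each plant, P(X = 0): I: 0.000611253; II: 0.62; III: 0.
By total probability, P(X = 0) = 0.12·0.000611253 + 0.42·0.62 + 0.46·0 = 0.260473.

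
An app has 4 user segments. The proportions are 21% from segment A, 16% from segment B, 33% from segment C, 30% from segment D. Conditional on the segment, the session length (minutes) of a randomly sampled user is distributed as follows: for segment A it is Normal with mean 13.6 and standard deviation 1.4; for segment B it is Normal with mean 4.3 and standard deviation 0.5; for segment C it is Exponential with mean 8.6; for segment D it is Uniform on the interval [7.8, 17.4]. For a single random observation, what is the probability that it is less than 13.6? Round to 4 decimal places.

0.7084

Conditional on each segment, P(X < 13.6): A: 0.5; B: 1; C: 0.794312; D: 0.604167.
By total probability, P(X < 13.6) = 0.21·0.5 + 0.16·1 + 0.33·0.794312 + 0.3·0.604167 = 0.708373.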